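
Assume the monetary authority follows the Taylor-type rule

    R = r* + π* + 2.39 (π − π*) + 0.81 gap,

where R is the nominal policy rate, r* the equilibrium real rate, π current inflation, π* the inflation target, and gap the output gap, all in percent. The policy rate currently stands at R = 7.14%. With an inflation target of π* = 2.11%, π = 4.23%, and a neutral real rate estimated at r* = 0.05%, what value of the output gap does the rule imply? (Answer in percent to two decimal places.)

0.81 gap = 7.14 − 0.05 − 2.11 − 2.39 × (4.23 − 2.11) = -0.0868
gap = -0.0868 / 0.81 = -0.11

-0.11%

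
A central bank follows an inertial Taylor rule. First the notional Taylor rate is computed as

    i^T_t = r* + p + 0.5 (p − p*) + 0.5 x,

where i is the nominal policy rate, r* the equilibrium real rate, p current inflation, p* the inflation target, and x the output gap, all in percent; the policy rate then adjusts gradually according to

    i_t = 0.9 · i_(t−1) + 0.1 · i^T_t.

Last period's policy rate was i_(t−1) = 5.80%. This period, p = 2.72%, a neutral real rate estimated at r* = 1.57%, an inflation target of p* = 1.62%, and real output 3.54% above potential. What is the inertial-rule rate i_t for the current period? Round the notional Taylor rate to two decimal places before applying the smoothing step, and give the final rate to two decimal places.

Output 3.54% above potential → x = 3.54.
i^T_t = 1.57 + 2.72 + 0.5 × (2.72 − 1.62) + 0.5 × 3.54
   = 1.57 + 2.72 + 0.55 + 1.77 = 6.61
i_t = 0.9 × 5.80 + 0.1 × 6.61 = 5.22 + 0.661 = 5.88

5.88%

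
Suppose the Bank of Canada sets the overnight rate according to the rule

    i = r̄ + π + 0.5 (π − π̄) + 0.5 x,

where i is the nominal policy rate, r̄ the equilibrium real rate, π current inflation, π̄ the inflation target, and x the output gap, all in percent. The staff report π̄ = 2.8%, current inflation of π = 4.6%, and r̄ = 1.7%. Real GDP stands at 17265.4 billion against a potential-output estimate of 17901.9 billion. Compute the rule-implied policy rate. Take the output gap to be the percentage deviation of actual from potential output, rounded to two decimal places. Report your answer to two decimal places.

Output gap = 100 × (17265.4 − 17901.9) / 17901.9 = -3.56%.
i = 1.70 + 4.60 + 0.5 × (4.60 − 2.80) + 0.5 × (-3.56)
   = 1.70 + 4.6 + 0.9 − 1.78 = 5.42

5.42%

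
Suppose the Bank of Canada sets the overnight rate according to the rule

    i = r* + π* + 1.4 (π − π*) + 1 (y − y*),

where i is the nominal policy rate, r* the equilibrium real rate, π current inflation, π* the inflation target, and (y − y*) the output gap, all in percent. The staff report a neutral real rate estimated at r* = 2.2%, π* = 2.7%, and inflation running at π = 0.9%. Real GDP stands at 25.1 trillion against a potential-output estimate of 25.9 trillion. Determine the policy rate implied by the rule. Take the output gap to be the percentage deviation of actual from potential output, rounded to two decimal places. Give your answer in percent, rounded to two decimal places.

Output gap = 100 × (25.1 − 25.9) / 25.9 = -3.09%.
i = 2.20 + 2.70 + 1.4 × (0.90 − 2.70) + 1 × (-3.09)
   = 2.20 + 2.7 − 2.52 − 3.09 = -0.71

-0.71%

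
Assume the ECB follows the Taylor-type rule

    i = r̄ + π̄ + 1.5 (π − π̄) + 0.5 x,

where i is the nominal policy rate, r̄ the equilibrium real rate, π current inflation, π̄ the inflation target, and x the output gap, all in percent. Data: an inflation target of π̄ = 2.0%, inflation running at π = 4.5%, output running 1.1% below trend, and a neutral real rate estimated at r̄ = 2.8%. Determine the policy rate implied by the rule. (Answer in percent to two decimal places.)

8.00%

Output 1.1% below potential → x = -1.1.
i = 2.8 + 2.0 + 1.5 × (4.5 − 2.0) + 0.5 × (-1.1)
   = 2.8 + 2 + 3.75 − 0.55 = 8.00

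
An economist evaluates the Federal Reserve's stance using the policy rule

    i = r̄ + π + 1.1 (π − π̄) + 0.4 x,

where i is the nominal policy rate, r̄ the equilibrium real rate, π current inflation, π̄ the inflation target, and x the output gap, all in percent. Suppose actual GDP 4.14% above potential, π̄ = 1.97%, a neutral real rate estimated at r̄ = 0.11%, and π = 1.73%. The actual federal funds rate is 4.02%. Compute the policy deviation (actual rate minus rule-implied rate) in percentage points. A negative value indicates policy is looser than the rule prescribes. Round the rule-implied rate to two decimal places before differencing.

0.79 pp

Output 4.14% above potential → x = 4.14.
i = 0.11 + 1.73 + 1.1 × (1.73 − 1.97) + 0.4 × 4.14
   = 0.11 + 1.73 − 0.264 + 1.656 = 3.23
Deviation = 4.02 − 3.23 = 0.79 pp.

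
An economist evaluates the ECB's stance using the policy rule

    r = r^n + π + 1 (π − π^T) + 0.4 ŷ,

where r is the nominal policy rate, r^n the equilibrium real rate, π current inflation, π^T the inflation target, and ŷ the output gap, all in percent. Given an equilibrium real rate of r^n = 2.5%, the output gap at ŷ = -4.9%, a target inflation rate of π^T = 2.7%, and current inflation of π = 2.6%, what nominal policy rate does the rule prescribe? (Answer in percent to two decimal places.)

3.04%

r = 2.5 + 2.6 + 1 × (2.6 − 2.7) + 0.4 × (-4.9)
   = 2.5 + 2.6 − 0.1 − 1.96 = 3.04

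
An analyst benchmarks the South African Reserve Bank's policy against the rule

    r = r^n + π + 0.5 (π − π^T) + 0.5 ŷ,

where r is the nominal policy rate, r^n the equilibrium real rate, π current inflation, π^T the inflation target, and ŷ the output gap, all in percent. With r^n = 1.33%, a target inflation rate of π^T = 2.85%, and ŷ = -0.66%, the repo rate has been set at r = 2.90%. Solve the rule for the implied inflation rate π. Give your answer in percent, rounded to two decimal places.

Collecting π: r = r^n + (1 + 0.5) π − 0.5 π^T + 0.5 ŷ
1.5 π = 2.90 − 1.33 + 0.5 × 2.85 − 0.5 × (-0.66) = 3.325
π = 3.325 / 1.5 = 2.22

2.22%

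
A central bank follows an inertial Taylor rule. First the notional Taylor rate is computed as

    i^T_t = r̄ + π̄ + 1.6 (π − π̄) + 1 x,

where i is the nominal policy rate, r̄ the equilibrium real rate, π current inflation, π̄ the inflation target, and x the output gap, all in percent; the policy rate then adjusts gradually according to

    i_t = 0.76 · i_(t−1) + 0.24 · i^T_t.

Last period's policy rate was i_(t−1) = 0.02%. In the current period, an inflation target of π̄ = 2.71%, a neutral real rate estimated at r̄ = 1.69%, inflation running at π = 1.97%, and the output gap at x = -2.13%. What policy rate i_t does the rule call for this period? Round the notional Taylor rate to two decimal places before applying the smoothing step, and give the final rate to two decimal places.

0.28%

i^T_t = 1.69 + 2.71 + 1.6 × (1.97 − 2.71) + 1 × (-2.13)
   = 1.69 + 2.71 − 1.184 − 2.13 = 1.09
i_t = 0.76 × 0.02 + 0.24 × 1.09 = 0.0152 + 0.2616 = 0.28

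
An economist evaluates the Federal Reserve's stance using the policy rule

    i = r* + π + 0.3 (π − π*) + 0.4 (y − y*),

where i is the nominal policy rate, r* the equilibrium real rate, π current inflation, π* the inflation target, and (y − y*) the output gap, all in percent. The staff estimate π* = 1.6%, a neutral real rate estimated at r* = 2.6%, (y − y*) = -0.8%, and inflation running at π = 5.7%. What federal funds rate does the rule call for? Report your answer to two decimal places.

9.21%

i = 2.6 + 5.7 + 0.3 × (5.7 − 1.6) + 0.4 × (-0.8)
   = 2.6 + 5.7 + 1.23 − 0.32 = 9.21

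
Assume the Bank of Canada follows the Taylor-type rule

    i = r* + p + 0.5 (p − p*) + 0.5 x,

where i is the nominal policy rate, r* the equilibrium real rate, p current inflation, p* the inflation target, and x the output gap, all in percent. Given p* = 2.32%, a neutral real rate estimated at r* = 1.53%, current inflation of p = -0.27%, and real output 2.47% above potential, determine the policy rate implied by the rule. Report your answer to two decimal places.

Output 2.47% above potential → x = 2.47.
i = 1.53 + (-0.27) + 0.5 × (-0.27 − 2.32) + 0.5 × 2.47
   = 1.53 − 0.27 − 1.295 + 1.235 = 1.20

1.20%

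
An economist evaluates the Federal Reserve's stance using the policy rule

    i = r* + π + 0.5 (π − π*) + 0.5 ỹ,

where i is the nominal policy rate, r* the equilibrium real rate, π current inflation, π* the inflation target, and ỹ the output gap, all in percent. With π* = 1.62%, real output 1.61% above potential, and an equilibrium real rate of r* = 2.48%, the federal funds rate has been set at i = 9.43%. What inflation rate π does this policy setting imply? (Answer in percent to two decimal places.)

4.64%

Output 1.61% above potential → ỹ = 1.61.
Collecting π: i = r* + (1 + 0.5) π − 0.5 π* + 0.5 ỹ
1.5 π = 9.43 − 2.48 + 0.5 × 1.62 − 0.5 × 1.61 = 6.955
π = 6.955 / 1.5 = 4.64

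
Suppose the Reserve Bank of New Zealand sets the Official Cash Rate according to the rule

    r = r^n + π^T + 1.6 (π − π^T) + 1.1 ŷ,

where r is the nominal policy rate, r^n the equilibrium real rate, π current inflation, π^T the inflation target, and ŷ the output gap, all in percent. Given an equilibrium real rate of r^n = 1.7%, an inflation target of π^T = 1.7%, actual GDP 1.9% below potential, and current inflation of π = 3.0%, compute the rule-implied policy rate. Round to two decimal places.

Output 1.9% below potential → ŷ = -1.9.
r = 1.7 + 1.7 + 1.6 × (3.0 − 1.7) + 1.1 × (-1.9)
   = 1.7 + 1.7 + 2.08 − 2.09 = 3.39

3.39%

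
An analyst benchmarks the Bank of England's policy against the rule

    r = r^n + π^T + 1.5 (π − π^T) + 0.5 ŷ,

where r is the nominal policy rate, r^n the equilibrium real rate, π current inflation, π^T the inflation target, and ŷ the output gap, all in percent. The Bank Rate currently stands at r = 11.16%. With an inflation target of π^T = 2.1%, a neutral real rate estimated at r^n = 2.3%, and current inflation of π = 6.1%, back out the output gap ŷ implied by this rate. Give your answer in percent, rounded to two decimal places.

0.5 ŷ = 11.16 − 2.3 − 2.1 − 1.5 × (6.1 − 2.1) = 0.76
ŷ = 0.76 / 0.5 = 1.52

1.52%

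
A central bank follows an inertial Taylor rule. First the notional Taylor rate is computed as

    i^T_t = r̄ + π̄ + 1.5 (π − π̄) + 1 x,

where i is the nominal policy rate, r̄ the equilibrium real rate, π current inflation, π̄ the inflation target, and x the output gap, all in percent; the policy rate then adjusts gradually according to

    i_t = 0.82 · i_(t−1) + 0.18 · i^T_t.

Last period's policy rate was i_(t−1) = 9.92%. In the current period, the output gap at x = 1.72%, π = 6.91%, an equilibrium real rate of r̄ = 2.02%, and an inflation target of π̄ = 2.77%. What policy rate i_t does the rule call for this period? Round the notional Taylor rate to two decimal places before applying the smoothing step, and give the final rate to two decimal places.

i^T_t = 2.02 + 2.77 + 1.5 × (6.91 − 2.77) + 1 × 1.72
   = 2.02 + 2.77 + 6.21 + 1.72 = 12.72
i_t = 0.82 × 9.92 + 0.18 × 12.72 = 8.1344 + 2.2896 = 10.42

10.42%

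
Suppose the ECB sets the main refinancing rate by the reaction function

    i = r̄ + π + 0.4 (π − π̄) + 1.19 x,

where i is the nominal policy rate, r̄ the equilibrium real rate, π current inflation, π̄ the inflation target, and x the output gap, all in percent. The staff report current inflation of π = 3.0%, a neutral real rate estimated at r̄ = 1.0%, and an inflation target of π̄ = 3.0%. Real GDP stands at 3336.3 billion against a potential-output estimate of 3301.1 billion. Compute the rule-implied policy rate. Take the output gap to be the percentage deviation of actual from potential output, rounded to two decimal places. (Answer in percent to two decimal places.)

Output gap = 100 × (3336.3 − 3301.1) / 3301.1 = 1.07%.
i = 1.00 + 3.00 + 0.4 × (3.00 − 3.00) + 1.19 × 1.07
   = 1.00 + 3 + 0 + 1.2733 = 5.27

5.27%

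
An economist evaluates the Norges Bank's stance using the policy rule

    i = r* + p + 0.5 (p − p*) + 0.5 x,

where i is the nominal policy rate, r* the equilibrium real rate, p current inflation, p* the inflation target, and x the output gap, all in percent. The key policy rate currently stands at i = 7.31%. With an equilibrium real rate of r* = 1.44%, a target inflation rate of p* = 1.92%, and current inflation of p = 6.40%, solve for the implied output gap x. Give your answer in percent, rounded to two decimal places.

-5.54%

0.5 x = 7.31 − 1.44 − 6.40 − 0.5 × (6.40 − 1.92) = -2.77
x = -2.77 / 0.5 = -5.54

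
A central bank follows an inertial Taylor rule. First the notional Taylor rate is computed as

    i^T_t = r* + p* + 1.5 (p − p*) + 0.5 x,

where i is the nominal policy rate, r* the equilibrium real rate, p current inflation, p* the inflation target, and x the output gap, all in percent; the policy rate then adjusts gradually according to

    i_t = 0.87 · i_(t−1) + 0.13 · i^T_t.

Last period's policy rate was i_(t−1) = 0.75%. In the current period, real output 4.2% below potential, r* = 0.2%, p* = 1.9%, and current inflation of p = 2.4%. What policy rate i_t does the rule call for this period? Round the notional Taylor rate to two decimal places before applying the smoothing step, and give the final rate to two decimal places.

0.75%

Output 4.2% below potential → x = -4.2.
i^T_t = 0.2 + 1.9 + 1.5 × (2.4 − 1.9) + 0.5 × (-4.2)
   = 0.2 + 1.9 + 0.75 − 2.1 = 0.75
i_t = 0.87 × 0.75 + 0.13 × 0.75 = 0.6525 + 0.0975 = 0.75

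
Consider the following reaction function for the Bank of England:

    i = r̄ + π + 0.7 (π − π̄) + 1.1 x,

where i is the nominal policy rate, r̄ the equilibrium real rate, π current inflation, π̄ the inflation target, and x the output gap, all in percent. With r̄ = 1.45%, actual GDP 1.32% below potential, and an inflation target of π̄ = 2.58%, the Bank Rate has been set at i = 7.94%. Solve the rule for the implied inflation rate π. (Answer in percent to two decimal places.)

5.73%

Output 1.32% below potential → x = -1.32.
Collecting π: i = r̄ + (1 + 0.7) π − 0.7 π̄ + 1.1 x
1.7 π = 7.94 − 1.45 + 0.7 × 2.58 − 1.1 × (-1.32) = 9.748
π = 9.748 / 1.7 = 5.73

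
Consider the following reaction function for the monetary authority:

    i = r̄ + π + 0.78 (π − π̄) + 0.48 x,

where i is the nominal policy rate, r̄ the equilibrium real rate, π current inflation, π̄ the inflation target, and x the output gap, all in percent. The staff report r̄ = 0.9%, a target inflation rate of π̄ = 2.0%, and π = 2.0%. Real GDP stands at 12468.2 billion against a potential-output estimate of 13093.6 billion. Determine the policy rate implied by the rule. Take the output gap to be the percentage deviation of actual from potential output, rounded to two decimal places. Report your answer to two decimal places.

Output gap = 100 × (12468.2 − 13093.6) / 13093.6 = -4.78%.
i = 0.90 + 2.00 + 0.78 × (2.00 − 2.00) + 0.48 × (-4.78)
   = 0.90 + 2 + 0 − 2.2944 = 0.61

0.61%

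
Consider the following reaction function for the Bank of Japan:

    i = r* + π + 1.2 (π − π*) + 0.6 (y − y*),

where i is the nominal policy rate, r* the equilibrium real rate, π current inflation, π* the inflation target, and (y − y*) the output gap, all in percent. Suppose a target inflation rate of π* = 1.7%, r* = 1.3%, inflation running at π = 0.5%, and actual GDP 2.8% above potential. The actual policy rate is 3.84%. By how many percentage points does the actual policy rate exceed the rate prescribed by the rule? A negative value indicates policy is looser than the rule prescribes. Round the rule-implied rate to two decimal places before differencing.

Output 2.8% above potential → (y − y*) = 2.8.
i = 1.3 + 0.5 + 1.2 × (0.5 − 1.7) + 0.6 × 2.8
   = 1.3 + 0.5 − 1.44 + 1.68 = 2.04
Deviation = 3.84 − 2.04 = 1.80 pp.

1.80 pp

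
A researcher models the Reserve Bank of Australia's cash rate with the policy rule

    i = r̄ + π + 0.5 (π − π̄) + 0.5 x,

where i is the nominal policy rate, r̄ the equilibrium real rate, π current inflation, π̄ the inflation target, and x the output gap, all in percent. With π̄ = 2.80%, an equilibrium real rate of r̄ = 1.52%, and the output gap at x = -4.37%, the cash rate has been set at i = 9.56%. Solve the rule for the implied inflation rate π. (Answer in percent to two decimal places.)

7.75%

Collecting π: i = r̄ + (1 + 0.5) π − 0.5 π̄ + 0.5 x
1.5 π = 9.56 − 1.52 + 0.5 × 2.80 − 0.5 × (-4.37) = 11.625
π = 11.625 / 1.5 = 7.75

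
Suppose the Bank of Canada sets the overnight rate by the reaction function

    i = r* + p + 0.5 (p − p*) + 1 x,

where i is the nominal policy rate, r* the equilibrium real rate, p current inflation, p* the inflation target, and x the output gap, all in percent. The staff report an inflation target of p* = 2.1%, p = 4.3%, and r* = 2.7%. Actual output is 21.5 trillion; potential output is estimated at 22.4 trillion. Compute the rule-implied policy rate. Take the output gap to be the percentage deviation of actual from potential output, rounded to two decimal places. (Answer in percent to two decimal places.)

Output gap = 100 × (21.5 − 22.4) / 22.4 = -4.02%.
i = 2.70 + 4.30 + 0.5 × (4.30 − 2.10) + 1 × (-4.02)
   = 2.70 + 4.3 + 1.1 − 4.02 = 4.08

4.08%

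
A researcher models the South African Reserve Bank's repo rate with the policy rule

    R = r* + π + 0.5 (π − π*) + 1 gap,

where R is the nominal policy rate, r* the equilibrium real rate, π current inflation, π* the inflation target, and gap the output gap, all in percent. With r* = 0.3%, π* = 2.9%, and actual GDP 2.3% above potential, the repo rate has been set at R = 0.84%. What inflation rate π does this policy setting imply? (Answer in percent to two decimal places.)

-0.21%

Output 2.3% above potential → gap = 2.3.
Collecting π: R = r* + (1 + 0.5) π − 0.5 π* + 1 gap
1.5 π = 0.84 − 0.3 + 0.5 × 2.9 − 1 × 2.3 = -0.31
π = -0.31 / 1.5 = -0.21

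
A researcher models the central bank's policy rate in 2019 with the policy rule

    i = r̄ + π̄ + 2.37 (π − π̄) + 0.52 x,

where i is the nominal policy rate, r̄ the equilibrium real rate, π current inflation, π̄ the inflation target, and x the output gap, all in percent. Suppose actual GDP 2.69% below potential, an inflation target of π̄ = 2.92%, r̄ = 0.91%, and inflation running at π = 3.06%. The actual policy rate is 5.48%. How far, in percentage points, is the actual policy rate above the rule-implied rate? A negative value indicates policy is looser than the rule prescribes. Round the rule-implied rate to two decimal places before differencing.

Output 2.69% below potential → x = -2.69.
i = 0.91 + 2.92 + 2.37 × (3.06 − 2.92) + 0.52 × (-2.69)
   = 0.91 + 2.92 + 0.3318 − 1.3988 = 2.76
Deviation = 5.48 − 2.76 = 2.72 pp.

2.72 pp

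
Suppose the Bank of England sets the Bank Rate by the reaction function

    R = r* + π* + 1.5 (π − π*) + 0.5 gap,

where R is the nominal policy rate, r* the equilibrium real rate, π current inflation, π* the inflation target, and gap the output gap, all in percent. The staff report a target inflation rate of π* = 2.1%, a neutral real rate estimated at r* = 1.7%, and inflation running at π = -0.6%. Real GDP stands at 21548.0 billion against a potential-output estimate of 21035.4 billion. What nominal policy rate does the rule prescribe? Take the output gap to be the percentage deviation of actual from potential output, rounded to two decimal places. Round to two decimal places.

Output gap = 100 × (21548.0 − 21035.4) / 21035.4 = 2.44%.
R = 1.70 + 2.10 + 1.5 × (-0.60 − 2.10) + 0.5 × 2.44
   = 1.70 + 2.1 − 4.05 + 1.22 = 0.97

0.97%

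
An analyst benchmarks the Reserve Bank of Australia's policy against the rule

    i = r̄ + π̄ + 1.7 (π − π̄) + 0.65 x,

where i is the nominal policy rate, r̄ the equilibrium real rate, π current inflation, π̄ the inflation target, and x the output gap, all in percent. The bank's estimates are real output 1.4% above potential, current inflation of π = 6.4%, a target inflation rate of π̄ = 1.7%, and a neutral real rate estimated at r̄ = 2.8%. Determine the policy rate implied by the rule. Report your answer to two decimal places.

Output 1.4% above potential → x = 1.4.
i = 2.8 + 1.7 + 1.7 × (6.4 − 1.7) + 0.65 × 1.4
   = 2.8 + 1.7 + 7.99 + 0.91 = 13.40

13.40%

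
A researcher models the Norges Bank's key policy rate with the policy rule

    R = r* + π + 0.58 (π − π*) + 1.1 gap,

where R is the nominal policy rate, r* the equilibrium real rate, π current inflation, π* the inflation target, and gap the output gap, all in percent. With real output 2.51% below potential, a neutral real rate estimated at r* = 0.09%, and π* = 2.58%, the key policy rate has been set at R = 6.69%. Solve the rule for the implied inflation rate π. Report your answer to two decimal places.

6.87%

Output 2.51% below potential → gap = -2.51.
Collecting π: R = r* + (1 + 0.58) π − 0.58 π* + 1.1 gap
1.58 π = 6.69 − 0.09 + 0.58 × 2.58 − 1.1 × (-2.51) = 10.8574
π = 10.8574 / 1.58 = 6.87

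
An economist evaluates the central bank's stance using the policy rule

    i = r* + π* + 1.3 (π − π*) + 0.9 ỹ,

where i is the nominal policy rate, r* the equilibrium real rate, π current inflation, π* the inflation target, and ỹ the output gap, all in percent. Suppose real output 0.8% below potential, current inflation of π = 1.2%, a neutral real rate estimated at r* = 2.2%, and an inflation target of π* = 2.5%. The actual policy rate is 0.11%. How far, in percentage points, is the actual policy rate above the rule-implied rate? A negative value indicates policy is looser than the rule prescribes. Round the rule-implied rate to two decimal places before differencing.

Output 0.8% below potential → ỹ = -0.8.
i = 2.2 + 2.5 + 1.3 × (1.2 − 2.5) + 0.9 × (-0.8)
   = 2.2 + 2.5 − 1.69 − 0.72 = 2.29
Deviation = 0.11 − 2.29 = -2.18 pp.

-2.18 pp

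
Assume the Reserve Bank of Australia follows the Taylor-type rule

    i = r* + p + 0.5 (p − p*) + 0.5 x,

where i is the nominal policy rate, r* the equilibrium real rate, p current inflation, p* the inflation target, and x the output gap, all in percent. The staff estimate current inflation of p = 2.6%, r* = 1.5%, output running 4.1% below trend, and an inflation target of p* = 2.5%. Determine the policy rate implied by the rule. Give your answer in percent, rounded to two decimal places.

Output 4.1% below potential → x = -4.1.
i = 1.5 + 2.6 + 0.5 × (2.6 − 2.5) + 0.5 × (-4.1)
   = 1.5 + 2.6 + 0.05 − 2.05 = 2.10

2.10%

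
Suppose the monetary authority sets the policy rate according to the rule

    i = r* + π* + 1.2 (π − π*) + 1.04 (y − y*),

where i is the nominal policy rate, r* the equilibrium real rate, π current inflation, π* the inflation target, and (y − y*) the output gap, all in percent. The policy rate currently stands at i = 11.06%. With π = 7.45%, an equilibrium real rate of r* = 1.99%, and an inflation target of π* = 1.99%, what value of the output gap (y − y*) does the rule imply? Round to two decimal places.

0.51%

1.04 (y − y*) = 11.06 − 1.99 − 1.99 − 1.2 × (7.45 − 1.99) = 0.528
(y − y*) = 0.528 / 1.04 = 0.51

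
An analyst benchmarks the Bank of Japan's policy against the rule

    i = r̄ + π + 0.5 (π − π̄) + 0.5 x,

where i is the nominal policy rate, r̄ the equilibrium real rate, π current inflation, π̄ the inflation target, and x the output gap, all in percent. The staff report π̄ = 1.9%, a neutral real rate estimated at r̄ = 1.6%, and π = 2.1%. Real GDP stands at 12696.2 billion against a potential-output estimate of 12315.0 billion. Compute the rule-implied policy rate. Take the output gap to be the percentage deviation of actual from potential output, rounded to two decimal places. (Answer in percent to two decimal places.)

5.35%

Output gap = 100 × (12696.2 − 12315.0) / 12315.0 = 3.10%.
i = 1.60 + 2.10 + 0.5 × (2.10 − 1.90) + 0.5 × 3.10
   = 1.60 + 2.1 + 0.1 + 1.55 = 5.35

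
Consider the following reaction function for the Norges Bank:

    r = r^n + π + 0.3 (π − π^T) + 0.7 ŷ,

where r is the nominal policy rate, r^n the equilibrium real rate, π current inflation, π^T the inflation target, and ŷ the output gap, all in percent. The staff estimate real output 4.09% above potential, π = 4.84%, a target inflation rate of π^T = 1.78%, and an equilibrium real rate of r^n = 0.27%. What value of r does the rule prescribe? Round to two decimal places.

Output 4.09% above potential → ŷ = 4.09.
r = 0.27 + 4.84 + 0.3 × (4.84 − 1.78) + 0.7 × 4.09
   = 0.27 + 4.84 + 0.918 + 2.863 = 8.89

8.89%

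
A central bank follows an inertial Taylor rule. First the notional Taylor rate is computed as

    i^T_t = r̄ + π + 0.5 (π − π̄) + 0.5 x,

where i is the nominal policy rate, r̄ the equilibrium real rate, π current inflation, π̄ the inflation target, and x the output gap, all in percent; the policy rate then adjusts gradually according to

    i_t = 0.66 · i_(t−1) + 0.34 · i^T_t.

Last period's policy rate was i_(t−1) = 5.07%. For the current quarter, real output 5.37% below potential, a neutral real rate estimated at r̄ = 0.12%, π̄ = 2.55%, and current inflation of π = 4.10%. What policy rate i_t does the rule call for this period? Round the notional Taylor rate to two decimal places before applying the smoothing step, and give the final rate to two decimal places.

4.13%

Output 5.37% below potential → x = -5.37.
i^T_t = 0.12 + 4.10 + 0.5 × (4.10 − 2.55) + 0.5 × (-5.37)
   = 0.12 + 4.1 + 0.775 − 2.685 = 2.31
i_t = 0.66 × 5.07 + 0.34 × 2.31 = 3.3462 + 0.7854 = 4.13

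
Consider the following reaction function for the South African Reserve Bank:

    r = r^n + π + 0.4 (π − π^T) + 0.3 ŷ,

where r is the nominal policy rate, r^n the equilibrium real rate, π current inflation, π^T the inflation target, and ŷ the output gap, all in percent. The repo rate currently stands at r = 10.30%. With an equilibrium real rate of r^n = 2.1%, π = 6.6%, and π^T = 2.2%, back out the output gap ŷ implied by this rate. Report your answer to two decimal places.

-0.53%

0.3 ŷ = 10.30 − 2.1 − 6.6 − 0.4 × (6.6 − 2.2) = -0.16
ŷ = -0.16 / 0.3 = -0.53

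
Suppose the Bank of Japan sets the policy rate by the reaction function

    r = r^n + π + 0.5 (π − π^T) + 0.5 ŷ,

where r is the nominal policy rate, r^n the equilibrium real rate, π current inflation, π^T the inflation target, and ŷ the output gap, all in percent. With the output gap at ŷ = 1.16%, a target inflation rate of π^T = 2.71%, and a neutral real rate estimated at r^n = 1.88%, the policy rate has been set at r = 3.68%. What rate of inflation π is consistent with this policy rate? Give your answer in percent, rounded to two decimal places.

1.72%

Collecting π: r = r^n + (1 + 0.5) π − 0.5 π^T + 0.5 ŷ
1.5 π = 3.68 − 1.88 + 0.5 × 2.71 − 0.5 × 1.16 = 2.575
π = 2.575 / 1.5 = 1.72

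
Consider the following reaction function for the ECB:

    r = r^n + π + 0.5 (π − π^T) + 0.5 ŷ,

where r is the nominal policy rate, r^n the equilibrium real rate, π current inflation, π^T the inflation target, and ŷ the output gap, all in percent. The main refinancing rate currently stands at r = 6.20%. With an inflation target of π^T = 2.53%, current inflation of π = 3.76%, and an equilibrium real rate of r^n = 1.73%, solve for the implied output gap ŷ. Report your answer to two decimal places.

0.19%

0.5 ŷ = 6.20 − 1.73 − 3.76 − 0.5 × (3.76 − 2.53) = 0.095
ŷ = 0.095 / 0.5 = 0.19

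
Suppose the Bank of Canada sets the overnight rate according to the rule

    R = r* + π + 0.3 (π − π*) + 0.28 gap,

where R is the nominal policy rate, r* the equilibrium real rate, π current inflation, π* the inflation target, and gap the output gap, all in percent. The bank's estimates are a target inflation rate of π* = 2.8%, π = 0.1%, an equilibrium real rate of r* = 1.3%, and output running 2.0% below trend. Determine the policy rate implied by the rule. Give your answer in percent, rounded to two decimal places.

0.03%

Output 2.0% below potential → gap = -2.0.
R = 1.3 + 0.1 + 0.3 × (0.1 − 2.8) + 0.28 × (-2.0)
   = 1.3 + 0.1 − 0.81 − 0.56 = 0.03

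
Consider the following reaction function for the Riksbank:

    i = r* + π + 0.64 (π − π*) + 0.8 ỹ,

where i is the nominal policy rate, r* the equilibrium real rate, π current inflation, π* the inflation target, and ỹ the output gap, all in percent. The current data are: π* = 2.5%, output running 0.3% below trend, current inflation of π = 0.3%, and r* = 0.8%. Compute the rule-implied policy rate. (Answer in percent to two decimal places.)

-0.55%

Output 0.3% below potential → ỹ = -0.3.
i = 0.8 + 0.3 + 0.64 × (0.3 − 2.5) + 0.8 × (-0.3)
   = 0.8 + 0.3 − 1.408 − 0.24 = -0.55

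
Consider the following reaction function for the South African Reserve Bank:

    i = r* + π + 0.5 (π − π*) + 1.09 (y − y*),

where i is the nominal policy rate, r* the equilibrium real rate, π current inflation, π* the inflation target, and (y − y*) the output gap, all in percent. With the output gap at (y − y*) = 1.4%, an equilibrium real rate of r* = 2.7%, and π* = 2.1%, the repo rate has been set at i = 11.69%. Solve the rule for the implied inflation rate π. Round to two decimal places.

Collecting π: i = r* + (1 + 0.5) π − 0.5 π* + 1.09 (y − y*)
1.5 π = 11.69 − 2.7 + 0.5 × 2.1 − 1.09 × 1.4 = 8.514
π = 8.514 / 1.5 = 5.68

5.68%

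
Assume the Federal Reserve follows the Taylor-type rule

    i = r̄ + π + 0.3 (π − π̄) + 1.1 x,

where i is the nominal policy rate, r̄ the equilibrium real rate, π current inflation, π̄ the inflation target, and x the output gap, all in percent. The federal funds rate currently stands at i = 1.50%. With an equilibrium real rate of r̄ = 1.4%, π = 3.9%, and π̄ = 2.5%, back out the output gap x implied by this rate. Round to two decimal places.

-3.84%

1.1 x = 1.50 − 1.4 − 3.9 − 0.3 × (3.9 − 2.5) = -4.22
x = -4.22 / 1.1 = -3.84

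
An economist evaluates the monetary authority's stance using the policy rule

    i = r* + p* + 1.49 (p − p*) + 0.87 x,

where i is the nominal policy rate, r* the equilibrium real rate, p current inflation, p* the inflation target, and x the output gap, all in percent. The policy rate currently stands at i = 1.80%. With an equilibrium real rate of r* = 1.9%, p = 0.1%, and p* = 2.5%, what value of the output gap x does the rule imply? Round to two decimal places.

1.12%

0.87 x = 1.80 − 1.9 − 2.5 − 1.49 × (0.1 − 2.5) = 0.976
x = 0.976 / 0.87 = 1.12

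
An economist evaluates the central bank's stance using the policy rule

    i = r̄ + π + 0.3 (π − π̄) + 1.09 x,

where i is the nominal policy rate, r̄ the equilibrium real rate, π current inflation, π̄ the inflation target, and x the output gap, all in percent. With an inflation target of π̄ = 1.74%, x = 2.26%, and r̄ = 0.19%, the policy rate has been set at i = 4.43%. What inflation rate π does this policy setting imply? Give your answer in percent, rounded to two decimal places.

1.77%

Collecting π: i = r̄ + (1 + 0.3) π − 0.3 π̄ + 1.09 x
1.3 π = 4.43 − 0.19 + 0.3 × 1.74 − 1.09 × 2.26 = 2.2986
π = 2.2986 / 1.3 = 1.77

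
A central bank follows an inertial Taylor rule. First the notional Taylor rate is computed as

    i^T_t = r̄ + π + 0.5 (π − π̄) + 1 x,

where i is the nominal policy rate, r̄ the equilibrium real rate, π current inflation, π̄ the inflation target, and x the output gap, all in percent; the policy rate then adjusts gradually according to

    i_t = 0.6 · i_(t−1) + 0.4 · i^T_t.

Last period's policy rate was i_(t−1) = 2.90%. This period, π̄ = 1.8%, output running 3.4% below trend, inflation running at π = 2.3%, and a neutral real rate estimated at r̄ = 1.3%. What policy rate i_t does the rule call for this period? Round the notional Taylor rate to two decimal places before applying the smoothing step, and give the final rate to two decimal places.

Output 3.4% below potential → x = -3.4.
i^T_t = 1.3 + 2.3 + 0.5 × (2.3 − 1.8) + 1 × (-3.4)
   = 1.3 + 2.3 + 0.25 − 3.4 = 0.45
i_t = 0.6 × 2.90 + 0.4 × 0.45 = 1.74 + 0.18 = 1.92

1.92%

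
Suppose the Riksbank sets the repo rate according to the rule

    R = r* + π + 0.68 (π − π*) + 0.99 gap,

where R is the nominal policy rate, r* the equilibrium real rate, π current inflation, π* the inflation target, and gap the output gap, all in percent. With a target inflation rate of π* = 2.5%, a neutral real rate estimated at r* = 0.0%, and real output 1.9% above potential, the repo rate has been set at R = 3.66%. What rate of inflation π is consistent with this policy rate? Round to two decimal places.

Output 1.9% above potential → gap = 1.9.
Collecting π: R = r* + (1 + 0.68) π − 0.68 π* + 0.99 gap
1.68 π = 3.66 − 0.0 + 0.68 × 2.5 − 0.99 × 1.9 = 3.479
π = 3.479 / 1.68 = 2.07

2.07%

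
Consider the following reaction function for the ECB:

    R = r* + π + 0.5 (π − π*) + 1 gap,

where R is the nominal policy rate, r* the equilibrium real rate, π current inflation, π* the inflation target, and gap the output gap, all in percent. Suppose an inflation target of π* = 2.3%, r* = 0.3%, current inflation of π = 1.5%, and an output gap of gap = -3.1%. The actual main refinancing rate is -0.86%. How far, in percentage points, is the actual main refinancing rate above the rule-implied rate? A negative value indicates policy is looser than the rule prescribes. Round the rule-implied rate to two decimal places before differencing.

R = 0.3 + 1.5 + 0.5 × (1.5 − 2.3) + 1 × (-3.1)
   = 0.3 + 1.5 − 0.4 − 3.1 = -1.70
Deviation = -0.86 − (-1.70) = 0.84 pp.

0.84 pp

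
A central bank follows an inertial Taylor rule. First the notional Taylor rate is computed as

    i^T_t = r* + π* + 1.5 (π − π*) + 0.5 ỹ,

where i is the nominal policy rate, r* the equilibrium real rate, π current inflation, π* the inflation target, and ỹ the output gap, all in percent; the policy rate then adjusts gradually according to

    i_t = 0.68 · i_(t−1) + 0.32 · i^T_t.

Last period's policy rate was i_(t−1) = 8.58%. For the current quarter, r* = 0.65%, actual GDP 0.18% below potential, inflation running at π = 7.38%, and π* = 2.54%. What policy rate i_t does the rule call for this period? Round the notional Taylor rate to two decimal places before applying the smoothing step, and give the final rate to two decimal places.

9.15%

Output 0.18% below potential → ỹ = -0.18.
i^T_t = 0.65 + 2.54 + 1.5 × (7.38 − 2.54) + 0.5 × (-0.18)
   = 0.65 + 2.54 + 7.26 − 0.09 = 10.36
i_t = 0.68 × 8.58 + 0.32 × 10.36 = 5.8344 + 3.3152 = 9.15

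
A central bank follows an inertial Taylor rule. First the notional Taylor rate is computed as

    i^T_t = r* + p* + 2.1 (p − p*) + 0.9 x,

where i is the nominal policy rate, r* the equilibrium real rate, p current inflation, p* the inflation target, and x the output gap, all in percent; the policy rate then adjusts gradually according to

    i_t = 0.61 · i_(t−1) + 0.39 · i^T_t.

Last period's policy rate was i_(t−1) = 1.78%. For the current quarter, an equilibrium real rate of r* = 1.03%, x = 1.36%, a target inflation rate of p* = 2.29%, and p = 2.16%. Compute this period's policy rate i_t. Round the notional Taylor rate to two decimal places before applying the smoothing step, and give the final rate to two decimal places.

2.75%

i^T_t = 1.03 + 2.29 + 2.1 × (2.16 − 2.29) + 0.9 × 1.36
   = 1.03 + 2.29 − 0.273 + 1.224 = 4.27
i_t = 0.61 × 1.78 + 0.39 × 4.27 = 1.0858 + 1.6653 = 2.75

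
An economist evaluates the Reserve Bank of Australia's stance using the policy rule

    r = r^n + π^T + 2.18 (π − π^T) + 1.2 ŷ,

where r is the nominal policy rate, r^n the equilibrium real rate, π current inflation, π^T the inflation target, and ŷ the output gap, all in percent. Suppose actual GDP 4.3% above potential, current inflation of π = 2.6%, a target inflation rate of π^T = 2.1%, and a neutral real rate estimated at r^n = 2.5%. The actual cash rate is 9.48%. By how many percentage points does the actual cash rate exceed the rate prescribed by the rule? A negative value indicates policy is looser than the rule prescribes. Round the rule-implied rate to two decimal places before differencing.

-1.37 pp

Output 4.3% above potential → ŷ = 4.3.
r = 2.5 + 2.1 + 2.18 × (2.6 − 2.1) + 1.2 × 4.3
   = 2.5 + 2.1 + 1.09 + 5.16 = 10.85
Deviation = 9.48 − 10.85 = -1.37 pp.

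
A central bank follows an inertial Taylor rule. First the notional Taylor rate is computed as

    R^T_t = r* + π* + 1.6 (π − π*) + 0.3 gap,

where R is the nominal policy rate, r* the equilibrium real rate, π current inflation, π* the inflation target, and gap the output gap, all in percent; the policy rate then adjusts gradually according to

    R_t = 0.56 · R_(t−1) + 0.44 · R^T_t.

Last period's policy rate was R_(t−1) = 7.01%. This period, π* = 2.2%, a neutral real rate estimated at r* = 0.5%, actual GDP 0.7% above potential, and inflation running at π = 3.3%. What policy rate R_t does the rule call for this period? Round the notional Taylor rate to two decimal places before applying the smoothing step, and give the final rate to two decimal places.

Output 0.7% above potential → gap = 0.7.
R^T_t = 0.5 + 2.2 + 1.6 × (3.3 − 2.2) + 0.3 × 0.7
   = 0.5 + 2.2 + 1.76 + 0.21 = 4.67
R_t = 0.56 × 7.01 + 0.44 × 4.67 = 3.9256 + 2.0548 = 5.98

5.98%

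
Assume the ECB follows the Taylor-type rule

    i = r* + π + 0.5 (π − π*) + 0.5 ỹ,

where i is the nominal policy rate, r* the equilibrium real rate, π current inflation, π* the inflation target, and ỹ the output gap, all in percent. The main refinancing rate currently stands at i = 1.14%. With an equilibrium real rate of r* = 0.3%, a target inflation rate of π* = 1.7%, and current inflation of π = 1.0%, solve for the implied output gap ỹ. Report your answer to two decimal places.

0.38%

0.5 ỹ = 1.14 − 0.3 − 1.0 − 0.5 × (1.0 − 1.7) = 0.19
ỹ = 0.19 / 0.5 = 0.38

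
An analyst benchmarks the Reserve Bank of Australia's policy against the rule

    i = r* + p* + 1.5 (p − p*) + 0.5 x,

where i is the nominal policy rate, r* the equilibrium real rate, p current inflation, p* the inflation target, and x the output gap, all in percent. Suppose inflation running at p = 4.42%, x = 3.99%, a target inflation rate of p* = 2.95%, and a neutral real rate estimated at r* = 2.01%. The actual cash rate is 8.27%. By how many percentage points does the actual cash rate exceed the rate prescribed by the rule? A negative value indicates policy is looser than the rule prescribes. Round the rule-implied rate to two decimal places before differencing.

i = 2.01 + 2.95 + 1.5 × (4.42 − 2.95) + 0.5 × 3.99
   = 2.01 + 2.95 + 2.205 + 1.995 = 9.16
Deviation = 8.27 − 9.16 = -0.89 pp.

-0.89 pp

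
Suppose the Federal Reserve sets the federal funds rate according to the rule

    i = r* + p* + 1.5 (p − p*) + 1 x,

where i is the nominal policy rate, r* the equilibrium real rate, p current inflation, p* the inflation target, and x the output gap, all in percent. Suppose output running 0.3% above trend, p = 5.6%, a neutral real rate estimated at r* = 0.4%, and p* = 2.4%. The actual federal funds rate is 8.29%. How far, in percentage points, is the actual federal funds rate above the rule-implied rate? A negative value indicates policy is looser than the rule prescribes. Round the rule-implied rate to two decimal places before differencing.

0.39 pp

Output 0.3% above potential → x = 0.3.
i = 0.4 + 2.4 + 1.5 × (5.6 − 2.4) + 1 × 0.3
   = 0.4 + 2.4 + 4.8 + 0.3 = 7.90
Deviation = 8.29 − 7.90 = 0.39 pp.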